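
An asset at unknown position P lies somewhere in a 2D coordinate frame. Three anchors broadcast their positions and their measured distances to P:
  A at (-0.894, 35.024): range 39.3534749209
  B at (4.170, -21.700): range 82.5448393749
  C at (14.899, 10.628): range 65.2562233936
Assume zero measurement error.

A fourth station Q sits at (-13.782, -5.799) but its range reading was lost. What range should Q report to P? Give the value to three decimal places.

60.228

eq1: (x + 0.894)² + (y − 35.024)² = 39.3534749209²
eq2: (x − 4.170)² + (y + 21.700)² = 82.5448393749²
eq3: (x − 14.899)² + (y − 10.628)² = 65.2562233936²
eq3−eq1, eq3−eq2 (x²,y² cancel):
  -31.586·x + 48.792·y = 3602.223930
  -21.458·x − 64.656·y = -2401.931501
det = -31.586·-64.656 − 48.792·-21.458 = 3089.203152
x = (3602.223930·-64.656 − 48.792·-2401.931501) / 3089.203152 = -37.456374
y = (-31.586·-2401.931501 − 3602.223930·-21.458) / 3089.203152 = 49.580400
|P − Q| = √((-37.456374 − -13.782)² + (49.580400 − -5.799)²) = 60.227518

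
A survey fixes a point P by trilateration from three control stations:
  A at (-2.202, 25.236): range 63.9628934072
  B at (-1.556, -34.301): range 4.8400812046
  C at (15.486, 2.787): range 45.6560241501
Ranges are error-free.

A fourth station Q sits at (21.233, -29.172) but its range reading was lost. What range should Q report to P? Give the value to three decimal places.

eq1: (x + 2.202)² + (y − 25.236)² = 63.9628934072²
eq2: (x + 1.556)² + (y + 34.301)² = 4.8400812046²
eq3: (x − 15.486)² + (y − 2.787)² = 45.6560241501²
eq2−eq3, eq2−eq1 (x²,y² cancel):
  34.084·x + 74.176·y = -2992.442327
  -1.292·x + 119.074·y = -4605.100584
det = 34.084·119.074 − 74.176·-1.292 = 4154.353608
x = (-2992.442327·119.074 − 74.176·-4605.100584) / 4154.353608 = -3.546674
y = (34.084·-4605.100584 − -2992.442327·-1.292) / 4154.353608 = -38.712757
|P − Q| = √((-3.546674 − 21.233)² + (-38.712757 − -29.172)²) = 26.552934

26.553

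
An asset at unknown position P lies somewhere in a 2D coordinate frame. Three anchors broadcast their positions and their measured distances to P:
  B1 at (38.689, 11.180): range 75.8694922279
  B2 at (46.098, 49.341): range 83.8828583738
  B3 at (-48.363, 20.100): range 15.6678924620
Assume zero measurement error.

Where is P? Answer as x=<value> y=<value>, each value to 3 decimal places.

x=-35.166 y=28.546

eq1: (x − 38.689)² + (y − 11.180)² = 75.8694922279²
eq2: (x − 46.098)² + (y − 49.341)² = 83.8828583738²
eq3: (x + 48.363)² + (y − 20.100)² = 15.6678924620²
eq1−eq2, eq1−eq3 (x²,y² cancel):
  14.818·x + 76.322·y = 1657.574686
  -174.104·x + 17.840·y = 6631.855645
det = 14.818·17.840 − 76.322·-174.104 = 13552.318608
x = (1657.574686·17.840 − 76.322·6631.855645) / 13552.318608 = -35.166333
y = (14.818·6631.855645 − 1657.574686·-174.104) / 13552.318608 = 28.545759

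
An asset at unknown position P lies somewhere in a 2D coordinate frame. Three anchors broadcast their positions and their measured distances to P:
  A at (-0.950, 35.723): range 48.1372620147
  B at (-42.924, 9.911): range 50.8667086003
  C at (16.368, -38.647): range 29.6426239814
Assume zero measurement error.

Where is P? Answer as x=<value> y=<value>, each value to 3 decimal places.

eq1: (x + 0.950)² + (y − 35.723)² = 48.1372620147²
eq2: (x + 42.924)² + (y − 9.911)² = 50.8667086003²
eq3: (x − 16.368)² + (y + 38.647)² = 29.6426239814²
eq2−eq3, eq2−eq1 (x²,y² cancel):
  118.584·x − 97.116·y = 1529.541223
  83.948·x + 51.624·y = -393.436418
det = 118.584·51.624 − -97.116·83.948 = 14274.474384
x = (1529.541223·51.624 − -97.116·-393.436418) / 14274.474384 = 2.854891
y = (118.584·-393.436418 − 1529.541223·83.948) / 14274.474384 = -12.263652

x=2.855 y=-12.264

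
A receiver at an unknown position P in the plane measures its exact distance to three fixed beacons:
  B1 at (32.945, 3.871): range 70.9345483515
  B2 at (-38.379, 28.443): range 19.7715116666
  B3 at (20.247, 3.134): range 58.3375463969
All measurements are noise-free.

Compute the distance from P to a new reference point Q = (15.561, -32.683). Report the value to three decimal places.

67.536

eq1: (x − 32.945)² + (y − 3.871)² = 70.9345483515²
eq2: (x + 38.379)² + (y − 28.443)² = 19.7715116666²
eq3: (x − 20.247)² + (y − 3.134)² = 58.3375463969²
eq2−eq3, eq2−eq1 (x²,y² cancel):
  117.252·x − 50.618·y = -4874.545571
  142.648·x − 49.144·y = -5822.391700
det = 117.252·-49.144 − -50.618·142.648 = 1458.324176
x = (-4874.545571·-49.144 − -50.618·-5822.391700) / 1458.324176 = -37.826401
y = (117.252·-5822.391700 − -4874.545571·142.648) / 1458.324176 = 8.679212
|P − Q| = √((-37.826401 − 15.561)² + (8.679212 − -32.683)²) = 67.535526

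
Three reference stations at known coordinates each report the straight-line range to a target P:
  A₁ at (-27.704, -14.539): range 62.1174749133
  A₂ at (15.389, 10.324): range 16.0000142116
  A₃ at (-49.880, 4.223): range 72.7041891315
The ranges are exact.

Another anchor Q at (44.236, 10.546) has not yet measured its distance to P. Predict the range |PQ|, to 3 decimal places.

eq1: (x + 27.704)² + (y + 14.539)² = 62.1174749133²
eq2: (x − 15.389)² + (y − 10.324)² = 16.0000142116²
eq3: (x + 49.880)² + (y − 4.223)² = 72.7041891315²
eq1−eq2, eq1−eq3 (x²,y² cancel):
  86.186·x + 49.726·y = 2967.092395
  -44.352·x + 37.524·y = 99.635564
det = 86.186·37.524 − 49.726·-44.352 = 5439.491016
x = (2967.092395·37.524 − 49.726·99.635564) / 5439.491016 = 19.557473
y = (86.186·99.635564 − 2967.092395·-44.352) / 5439.491016 = 25.771469
|P − Q| = √((19.557473 − 44.236)² + (25.771469 − 10.546)²) = 28.997321

28.997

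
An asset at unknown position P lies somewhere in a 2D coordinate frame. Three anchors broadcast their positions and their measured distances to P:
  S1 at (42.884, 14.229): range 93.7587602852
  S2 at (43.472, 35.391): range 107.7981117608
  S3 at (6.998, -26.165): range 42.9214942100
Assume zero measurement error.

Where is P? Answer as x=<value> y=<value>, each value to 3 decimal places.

eq1: (x − 42.884)² + (y − 14.229)² = 93.7587602852²
eq2: (x − 43.472)² + (y − 35.391)² = 107.7981117608²
eq3: (x − 6.998)² + (y + 26.165)² = 42.9214942100²
eq3−eq1, eq3−eq2 (x²,y² cancel):
  71.772·x + 80.788·y = -5640.527797
  72.948·x + 123.112·y = -7369.419798
det = 71.772·123.112 − 80.788·72.948 = 2942.671440
x = (-5640.527797·123.112 − 80.788·-7369.419798) / 2942.671440 = -33.661920
y = (71.772·-7369.419798 − -5640.527797·72.948) / 2942.671440 = -39.913656

x=-33.662 y=-39.914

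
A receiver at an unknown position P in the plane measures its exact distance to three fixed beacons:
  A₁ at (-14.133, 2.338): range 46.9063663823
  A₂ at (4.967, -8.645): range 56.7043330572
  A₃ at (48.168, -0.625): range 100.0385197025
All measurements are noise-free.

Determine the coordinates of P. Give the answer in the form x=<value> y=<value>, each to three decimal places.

eq1: (x + 14.133)² + (y − 2.338)² = 46.9063663823²
eq2: (x − 4.967)² + (y + 8.645)² = 56.7043330572²
eq3: (x − 48.168)² + (y + 0.625)² = 100.0385197025²
eq1−eq3, eq1−eq2 (x²,y² cancel):
  124.602·x − 5.926·y = -5692.159301
  38.200·x − 21.966·y = -1120.974999
det = 124.602·-21.966 − -5.926·38.200 = -2510.634332
x = (-5692.159301·-21.966 − -5.926·-1120.974999) / -2510.634332 = -47.155841
y = (124.602·-1120.974999 − -5692.159301·38.200) / -2510.634332 = -30.974148

x=-47.156 y=-30.974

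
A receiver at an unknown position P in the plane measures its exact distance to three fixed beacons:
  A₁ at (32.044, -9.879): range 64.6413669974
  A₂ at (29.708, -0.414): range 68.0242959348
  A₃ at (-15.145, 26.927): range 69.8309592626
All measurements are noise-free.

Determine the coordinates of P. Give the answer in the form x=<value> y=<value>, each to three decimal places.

x=-23.844 y=-42.360

eq1: (x − 32.044)² + (y + 9.879)² = 64.6413669974²
eq2: (x − 29.708)² + (y + 0.414)² = 68.0242959348²
eq3: (x + 15.145)² + (y − 26.927)² = 69.8309592626²
eq1−eq3, eq1−eq2 (x²,y² cancel):
  -94.378·x + 73.612·y = -867.834767
  -4.672·x + 18.930·y = -690.474427
det = -94.378·18.930 − 73.612·-4.672 = -1442.660276
x = (-867.834767·18.930 − 73.612·-690.474427) / -1442.660276 = -23.844208
y = (-94.378·-690.474427 − -867.834767·-4.672) / -1442.660276 = -42.359988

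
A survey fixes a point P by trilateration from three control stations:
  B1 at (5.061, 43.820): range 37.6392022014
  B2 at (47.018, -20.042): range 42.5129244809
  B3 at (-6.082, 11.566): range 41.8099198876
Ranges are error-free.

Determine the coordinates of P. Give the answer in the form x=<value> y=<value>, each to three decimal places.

x=34.728 y=20.656

eq1: (x − 5.061)² + (y − 43.820)² = 37.6392022014²
eq2: (x − 47.018)² + (y + 20.042)² = 42.5129244809²
eq3: (x + 6.082)² + (y − 11.566)² = 41.8099198876²
eq2−eq1, eq2−eq3 (x²,y² cancel):
  -83.914·x + 127.724·y = -275.928761
  -106.200·x + 63.216·y = -2382.331661
det = -83.914·63.216 − 127.724·-106.200 = 8259.581376
x = (-275.928761·63.216 − 127.724·-2382.331661) / 8259.581376 = 34.727888
y = (-83.914·-2382.331661 − -275.928761·-106.200) / 8259.581376 = 20.655689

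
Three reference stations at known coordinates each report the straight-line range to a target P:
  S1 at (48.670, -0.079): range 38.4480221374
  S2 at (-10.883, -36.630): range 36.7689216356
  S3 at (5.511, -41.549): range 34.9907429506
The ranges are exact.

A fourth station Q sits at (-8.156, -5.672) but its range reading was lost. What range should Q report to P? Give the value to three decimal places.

eq1: (x − 48.670)² + (y + 0.079)² = 38.4480221374²
eq2: (x + 10.883)² + (y + 36.630)² = 36.7689216356²
eq3: (x − 5.511)² + (y + 41.549)² = 34.9907429506²
eq1−eq2, eq1−eq3 (x²,y² cancel):
  -119.106·x − 73.102·y = -782.281744
  -86.318·x − 82.940·y = -358.186305
det = -119.106·-82.940 − -73.102·-86.318 = 3568.633204
x = (-782.281744·-82.940 − -73.102·-358.186305) / 3568.633204 = 10.844015
y = (-119.106·-358.186305 − -782.281744·-86.318) / 3568.633204 = -6.967053
|P − Q| = √((10.844015 − -8.156)² + (-6.967053 − -5.672)²) = 19.044100

19.044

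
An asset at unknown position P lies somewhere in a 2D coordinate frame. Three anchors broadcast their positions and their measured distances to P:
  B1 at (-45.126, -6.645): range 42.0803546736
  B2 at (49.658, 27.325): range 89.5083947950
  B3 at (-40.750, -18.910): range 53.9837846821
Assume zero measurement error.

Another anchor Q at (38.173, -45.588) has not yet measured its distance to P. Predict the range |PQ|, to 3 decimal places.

eq1: (x + 45.126)² + (y + 6.645)² = 42.0803546736²
eq2: (x − 49.658)² + (y − 27.325)² = 89.5083947950²
eq3: (x + 40.750)² + (y + 18.910)² = 53.9837846821²
eq2−eq1, eq2−eq3 (x²,y² cancel):
  -189.568·x − 67.940·y = 5108.935801
  -180.816·x − 92.470·y = 3903.081741
det = -189.568·-92.470 − -67.940·-180.816 = 5244.713920
x = (5108.935801·-92.470 − -67.940·3903.081741) / 5244.713920 = -39.515581
y = (-189.568·3903.081741 − 5108.935801·-180.816) / 5244.713920 = 35.059669
|P − Q| = √((-39.515581 − 38.173)² + (35.059669 − -45.588)²) = 111.980187

111.980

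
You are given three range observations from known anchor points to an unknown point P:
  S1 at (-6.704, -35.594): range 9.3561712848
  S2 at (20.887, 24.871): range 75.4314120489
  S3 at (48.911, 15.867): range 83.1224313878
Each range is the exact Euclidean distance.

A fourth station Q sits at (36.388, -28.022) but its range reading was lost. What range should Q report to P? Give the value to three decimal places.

47.317

eq1: (x + 6.704)² + (y + 35.594)² = 9.3561712848²
eq2: (x − 20.887)² + (y − 24.871)² = 75.4314120489²
eq3: (x − 48.911)² + (y − 15.867)² = 83.1224313878²
eq2−eq3, eq2−eq1 (x²,y² cancel):
  56.048·x − 18.008·y = 369.773524
  -55.182·x − 120.930·y = 5859.403025
det = 56.048·-120.930 − -18.008·-55.182 = -7771.602096
x = (369.773524·-120.930 − -18.008·5859.403025) / -7771.602096 = -7.823280
y = (56.048·5859.403025 − 369.773524·-55.182) / -7771.602096 = -44.882980
|P − Q| = √((-7.823280 − 36.388)² + (-44.882980 − -28.022)²) = 47.317332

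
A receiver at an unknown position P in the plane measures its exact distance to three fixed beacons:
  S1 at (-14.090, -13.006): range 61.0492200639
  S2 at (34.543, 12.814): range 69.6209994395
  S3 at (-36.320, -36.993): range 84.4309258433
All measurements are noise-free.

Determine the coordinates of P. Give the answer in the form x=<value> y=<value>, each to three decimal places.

x=-26.203 y=46.830

eq1: (x + 14.090)² + (y + 13.006)² = 61.0492200639²
eq2: (x − 34.543)² + (y − 12.814)² = 69.6209994395²
eq3: (x + 36.320)² + (y + 36.993)² = 84.4309258433²
eq2−eq3, eq2−eq1 (x²,y² cancel):
  -141.726·x − 99.614·y = -951.290672
  -97.266·x − 51.640·y = 130.342984
det = -141.726·-51.640 − -99.614·-97.266 = -2370.324684
x = (-951.290672·-51.640 − -99.614·130.342984) / -2370.324684 = -26.202586
y = (-141.726·130.342984 − -951.290672·-97.266) / -2370.324684 = 46.829546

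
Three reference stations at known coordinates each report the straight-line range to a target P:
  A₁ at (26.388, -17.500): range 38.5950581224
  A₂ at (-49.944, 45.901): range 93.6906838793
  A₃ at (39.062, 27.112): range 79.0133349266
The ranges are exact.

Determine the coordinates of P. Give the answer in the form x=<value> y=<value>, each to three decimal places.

eq1: (x − 26.388)² + (y + 17.500)² = 38.5950581224²
eq2: (x + 49.944)² + (y − 45.901)² = 93.6906838793²
eq3: (x − 39.062)² + (y − 27.112)² = 79.0133349266²
eq2−eq1, eq2−eq3 (x²,y² cancel):
  152.664·x − 126.802·y = 3689.637341
  178.012·x − 37.578·y = 194.432601
det = 152.664·-37.578 − -126.802·178.012 = 16835.469832
x = (3689.637341·-37.578 − -126.802·194.432601) / 16835.469832 = -6.771106
y = (152.664·194.432601 − 3689.637341·178.012) / 16835.469832 = -37.249739

x=-6.771 y=-37.250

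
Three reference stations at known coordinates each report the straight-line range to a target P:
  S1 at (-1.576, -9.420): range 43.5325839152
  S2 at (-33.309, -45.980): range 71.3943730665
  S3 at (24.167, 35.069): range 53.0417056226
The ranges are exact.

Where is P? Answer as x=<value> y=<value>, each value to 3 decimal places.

eq1: (x + 1.576)² + (y + 9.420)² = 43.5325839152²
eq2: (x + 33.309)² + (y + 45.980)² = 71.3943730665²
eq3: (x − 24.167)² + (y − 35.069)² = 53.0417056226²
eq2−eq3, eq2−eq1 (x²,y² cancel):
  114.952·x + 162.098·y = 873.962739
  63.466·x + 73.120·y = 69.640938
det = 114.952·73.120 − 162.098·63.466 = -1882.421428
x = (873.962739·73.120 − 162.098·69.640938) / -1882.421428 = -27.950967
y = (114.952·69.640938 − 873.962739·63.466) / -1882.421428 = 25.213033

x=-27.951 y=25.213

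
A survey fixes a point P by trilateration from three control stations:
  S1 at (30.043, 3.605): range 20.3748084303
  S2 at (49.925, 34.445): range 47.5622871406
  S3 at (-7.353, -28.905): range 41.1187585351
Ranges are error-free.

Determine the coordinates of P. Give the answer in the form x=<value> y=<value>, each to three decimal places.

eq1: (x − 30.043)² + (y − 3.605)² = 20.3748084303²
eq2: (x − 49.925)² + (y − 34.445)² = 47.5622871406²
eq3: (x + 7.353)² + (y + 28.905)² = 41.1187585351²
eq3−eq2, eq3−eq1 (x²,y² cancel):
  114.556·x + 126.700·y = 2217.979161
  74.792·x + 65.020·y = 1301.631725
det = 114.556·65.020 − 126.700·74.792 = -2027.715280
x = (2217.979161·65.020 − 126.700·1301.631725) / -2027.715280 = 10.210376
y = (114.556·1301.631725 − 2217.979161·74.792) / -2027.715280 = 8.274028

x=10.210 y=8.274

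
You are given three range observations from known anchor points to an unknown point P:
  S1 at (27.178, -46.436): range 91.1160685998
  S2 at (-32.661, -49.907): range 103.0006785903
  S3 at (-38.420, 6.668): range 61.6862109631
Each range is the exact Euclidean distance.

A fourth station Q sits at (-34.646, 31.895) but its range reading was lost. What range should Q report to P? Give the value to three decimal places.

eq1: (x − 27.178)² + (y + 46.436)² = 91.1160685998²
eq2: (x + 32.661)² + (y + 49.907)² = 103.0006785903²
eq3: (x + 38.420)² + (y − 6.668)² = 61.6862109631²
eq1−eq3, eq1−eq2 (x²,y² cancel):
  -131.196·x + 106.208·y = 3122.562178
  -119.678·x − 6.942·y = -1644.498043
det = -131.196·-6.942 − 106.208·-119.678 = 13621.523656
x = (3122.562178·-6.942 − 106.208·-1644.498043) / 13621.523656 = 11.230904
y = (-131.196·-1644.498043 − 3122.562178·-119.678) / 13621.523656 = 43.273688
|P − Q| = √((11.230904 − -34.646)² + (43.273688 − 31.895)²) = 47.266953

47.267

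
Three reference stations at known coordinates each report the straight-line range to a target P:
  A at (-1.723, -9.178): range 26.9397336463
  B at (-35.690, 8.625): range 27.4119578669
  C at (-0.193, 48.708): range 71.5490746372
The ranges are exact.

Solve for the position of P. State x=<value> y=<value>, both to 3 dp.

x=-27.349 y=-17.487

eq1: (x + 1.723)² + (y + 9.178)² = 26.9397336463²
eq2: (x + 35.690)² + (y − 8.625)² = 27.4119578669²
eq3: (x + 0.193)² + (y − 48.708)² = 71.5490746372²
eq1−eq3, eq1−eq2 (x²,y² cancel):
  3.060·x + 115.772·y = -2108.218733
  -67.934·x + 35.606·y = 1235.296127
det = 3.060·35.606 − 115.772·-67.934 = 7973.809408
x = (-2108.218733·35.606 − 115.772·1235.296127) / 7973.809408 = -27.349279
y = (3.060·1235.296127 − -2108.218733·-67.934) / 7973.809408 = -17.487216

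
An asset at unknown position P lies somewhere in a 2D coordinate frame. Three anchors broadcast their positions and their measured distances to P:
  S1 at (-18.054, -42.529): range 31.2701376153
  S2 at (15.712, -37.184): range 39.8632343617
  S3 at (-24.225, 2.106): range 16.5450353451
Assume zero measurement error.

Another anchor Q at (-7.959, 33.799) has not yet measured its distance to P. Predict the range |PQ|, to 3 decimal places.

eq1: (x + 18.054)² + (y + 42.529)² = 31.2701376153²
eq2: (x − 15.712)² + (y + 37.184)² = 39.8632343617²
eq3: (x + 24.225)² + (y − 2.106)² = 16.5450353451²
eq1−eq3, eq1−eq2 (x²,y² cancel):
  -12.342·x + 89.270·y = -839.293584
  67.532·x + 10.690·y = -1116.401904
det = -12.342·10.690 − 89.270·67.532 = -6160.517620
x = (-839.293584·10.690 − 89.270·-1116.401904) / -6160.517620 = -14.721028
y = (-12.342·-1116.401904 − -839.293584·67.532) / -6160.517620 = -11.436995
|P − Q| = √((-14.721028 − -7.959)² + (-11.436995 − 33.799)²) = 45.738608

45.739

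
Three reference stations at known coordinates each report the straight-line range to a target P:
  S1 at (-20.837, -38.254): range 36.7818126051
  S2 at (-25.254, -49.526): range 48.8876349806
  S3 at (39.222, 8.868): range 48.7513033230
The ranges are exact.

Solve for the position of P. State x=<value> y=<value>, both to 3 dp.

eq1: (x + 20.837)² + (y + 38.254)² = 36.7818126051²
eq2: (x + 25.254)² + (y + 49.526)² = 48.8876349806²
eq3: (x − 39.222)² + (y − 8.868)² = 48.7513033230²
eq2−eq1, eq2−eq3 (x²,y² cancel):
  8.834·x + 22.544·y = -155.940992
  128.952·x + 116.788·y = -1460.271206
det = 8.834·116.788 − 22.544·128.952 = -1875.388696
x = (-155.940992·116.788 − 22.544·-1460.271206) / -1875.388696 = -7.842810
y = (8.834·-1460.271206 − -155.940992·128.952) / -1875.388696 = -3.843932

x=-7.843 y=-3.844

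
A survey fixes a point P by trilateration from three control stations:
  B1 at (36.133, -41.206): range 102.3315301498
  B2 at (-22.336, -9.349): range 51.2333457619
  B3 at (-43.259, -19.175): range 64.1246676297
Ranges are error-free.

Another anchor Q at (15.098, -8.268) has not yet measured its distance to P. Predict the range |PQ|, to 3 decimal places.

63.346

eq1: (x − 36.133)² + (y + 41.206)² = 102.3315301498²
eq2: (x + 22.336)² + (y + 9.349)² = 51.2333457619²
eq3: (x + 43.259)² + (y + 19.175)² = 64.1246676297²
eq1−eq3, eq1−eq2 (x²,y² cancel):
  -158.784·x + 44.062·y = 5595.262645
  -116.938·x + 63.714·y = 5429.658917
det = -158.784·63.714 − 44.062·-116.938 = -4964.241620
x = (5595.262645·63.714 − 44.062·5429.658917) / -4964.241620 = -23.619909
y = (-158.784·5429.658917 − 5595.262645·-116.938) / -4964.241620 = 41.868256
|P − Q| = √((-23.619909 − 15.098)² + (41.868256 − -8.268)²) = 63.346038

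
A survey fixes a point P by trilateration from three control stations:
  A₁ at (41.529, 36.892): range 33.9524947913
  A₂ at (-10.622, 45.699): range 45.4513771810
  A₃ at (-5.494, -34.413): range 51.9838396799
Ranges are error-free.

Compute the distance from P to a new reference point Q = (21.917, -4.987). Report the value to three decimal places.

16.577

eq1: (x − 41.529)² + (y − 36.892)² = 33.9524947913²
eq2: (x + 10.622)² + (y − 45.699)² = 45.4513771810²
eq3: (x + 5.494)² + (y + 34.413)² = 51.9838396799²
eq2−eq3, eq2−eq1 (x²,y² cancel):
  10.256·x − 160.224·y = -1623.278780
  104.302·x − 17.614·y = 1797.507805
det = 10.256·-17.614 − -160.224·104.302 = 16531.034464
x = (-1623.278780·-17.614 − -160.224·1797.507805) / 16531.034464 = 19.151634
y = (10.256·1797.507805 − -1623.278780·104.302) / 16531.034464 = 11.357212
|P − Q| = √((19.151634 − 21.917)² + (11.357212 − -4.987)²) = 16.576505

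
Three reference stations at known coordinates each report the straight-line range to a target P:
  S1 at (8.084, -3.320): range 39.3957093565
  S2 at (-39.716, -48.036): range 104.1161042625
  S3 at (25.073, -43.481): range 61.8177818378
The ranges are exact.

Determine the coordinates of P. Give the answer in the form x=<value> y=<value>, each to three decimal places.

x=42.515 y=15.825

eq1: (x − 8.084)² + (y + 3.320)² = 39.3957093565²
eq2: (x + 39.716)² + (y + 48.036)² = 104.1161042625²
eq3: (x − 25.073)² + (y + 43.481)² = 61.8177818378²
eq3−eq2, eq3−eq1 (x²,y² cancel):
  -129.578·x − 9.110·y = -5653.159753
  -33.978·x + 80.322·y = -173.462998
det = -129.578·80.322 − -9.110·-33.978 = -10717.503696
x = (-5653.159753·80.322 − -9.110·-173.462998) / -10717.503696 = 42.514876
y = (-129.578·-173.462998 − -5653.159753·-33.978) / -10717.503696 = 15.825147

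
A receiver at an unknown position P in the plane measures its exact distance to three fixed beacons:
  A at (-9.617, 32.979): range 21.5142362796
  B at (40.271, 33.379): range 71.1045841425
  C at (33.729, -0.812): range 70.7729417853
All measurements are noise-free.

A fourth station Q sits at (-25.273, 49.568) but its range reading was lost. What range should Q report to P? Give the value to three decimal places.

21.706

eq1: (x + 9.617)² + (y − 32.979)² = 21.5142362796²
eq2: (x − 40.271)² + (y − 33.379)² = 71.1045841425²
eq3: (x − 33.729)² + (y + 0.812)² = 70.7729417853²
eq2−eq1, eq2−eq3 (x²,y² cancel):
  -99.776·x − 0.800·y = 3037.189571
  -13.084·x − 68.382·y = -1550.553700
det = -99.776·-68.382 − -0.800·-13.084 = 6812.415232
x = (3037.189571·-68.382 − -0.800·-1550.553700) / 6812.415232 = -30.668938
y = (-99.776·-1550.553700 − 3037.189571·-13.084) / 6812.415232 = 28.542980
|P − Q| = √((-30.668938 − -25.273)² + (28.542980 − 49.568)²) = 21.706395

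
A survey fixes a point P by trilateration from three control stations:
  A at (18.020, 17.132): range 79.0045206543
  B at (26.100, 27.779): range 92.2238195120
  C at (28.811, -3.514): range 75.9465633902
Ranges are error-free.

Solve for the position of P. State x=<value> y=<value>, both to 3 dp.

x=-39.168 y=-37.377

eq1: (x − 18.020)² + (y − 17.132)² = 79.0045206543²
eq2: (x − 26.100)² + (y − 27.779)² = 92.2238195120²
eq3: (x − 28.811)² + (y + 3.514)² = 75.9465633902²
eq3−eq1, eq3−eq2 (x²,y² cancel):
  -21.582·x + 41.292·y = -698.029886
  -5.422·x + 62.586·y = -2126.891471
det = -21.582·62.586 − 41.292·-5.422 = -1126.845828
x = (-698.029886·62.586 − 41.292·-2126.891471) / -1126.845828 = -39.168361
y = (-21.582·-2126.891471 − -698.029886·-5.422) / -1126.845828 = -37.376767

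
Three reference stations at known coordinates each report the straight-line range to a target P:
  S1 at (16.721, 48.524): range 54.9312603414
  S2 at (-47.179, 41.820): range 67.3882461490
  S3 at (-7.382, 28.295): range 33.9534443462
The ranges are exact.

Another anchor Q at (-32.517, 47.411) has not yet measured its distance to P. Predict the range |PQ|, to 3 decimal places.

eq1: (x − 16.721)² + (y − 48.524)² = 54.9312603414²
eq2: (x + 47.179)² + (y − 41.820)² = 67.3882461490²
eq3: (x + 7.382)² + (y − 28.295)² = 33.9534443462²
eq1−eq2, eq1−eq3 (x²,y² cancel):
  -127.800·x − 13.408·y = -183.132332
  -48.206·x − 40.458·y = 85.537512
det = -127.800·-40.458 − -13.408·-48.206 = 4524.186352
x = (-183.132332·-40.458 − -13.408·85.537512) / 4524.186352 = 1.891181
y = (-127.800·85.537512 − -183.132332·-48.206) / 4524.186352 = -4.367586
|P − Q| = √((1.891181 − -32.517)² + (-4.367586 − 47.411)²) = 62.168681

62.169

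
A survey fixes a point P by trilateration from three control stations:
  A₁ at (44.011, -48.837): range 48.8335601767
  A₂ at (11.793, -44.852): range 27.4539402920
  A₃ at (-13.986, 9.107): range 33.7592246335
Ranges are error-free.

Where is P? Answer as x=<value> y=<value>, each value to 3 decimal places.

x=6.160 y=-17.982

eq1: (x − 44.011)² + (y + 48.837)² = 48.8335601767²
eq2: (x − 11.793)² + (y + 44.852)² = 27.4539402920²
eq3: (x + 13.986)² + (y − 9.107)² = 33.7592246335²
eq3−eq2, eq3−eq1 (x²,y² cancel):
  51.558·x − 107.918·y = 2258.197518
  115.994·x − 115.888·y = 2798.443693
det = 51.558·-115.888 − -107.918·115.994 = 6542.886988
x = (2258.197518·-115.888 − -107.918·2798.443693) / 6542.886988 = 6.160041
y = (51.558·2798.443693 − 2258.197518·115.994) / 6542.886988 = -17.982154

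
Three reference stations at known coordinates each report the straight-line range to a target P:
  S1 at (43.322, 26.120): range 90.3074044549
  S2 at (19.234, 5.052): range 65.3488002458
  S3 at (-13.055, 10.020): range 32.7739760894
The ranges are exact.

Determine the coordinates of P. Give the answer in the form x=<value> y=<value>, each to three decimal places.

eq1: (x − 43.322)² + (y − 26.120)² = 90.3074044549²
eq2: (x − 19.234)² + (y − 5.052)² = 65.3488002458²
eq3: (x + 13.055)² + (y − 10.020)² = 32.7739760894²
eq2−eq1, eq2−eq3 (x²,y² cancel):
  48.176·x + 42.136·y = -1721.380982
  -64.578·x + 9.936·y = 3071.696150
det = 48.176·9.936 − 42.136·-64.578 = 3199.735344
x = (-1721.380982·9.936 − 42.136·3071.696150) / 3199.735344 = -45.795234
y = (48.176·3071.696150 − -1721.380982·-64.578) / 3199.735344 = 11.506793

x=-45.795 y=11.507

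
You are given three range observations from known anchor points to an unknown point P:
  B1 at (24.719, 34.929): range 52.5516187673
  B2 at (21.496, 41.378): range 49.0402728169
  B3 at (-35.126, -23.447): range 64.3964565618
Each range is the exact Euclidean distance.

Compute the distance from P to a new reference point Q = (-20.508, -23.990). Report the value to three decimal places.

64.873

eq1: (x − 24.719)² + (y − 34.929)² = 52.5516187673²
eq2: (x − 21.496)² + (y − 41.378)² = 49.0402728169²
eq3: (x + 35.126)² + (y + 23.447)² = 64.3964565618²
eq1−eq2, eq1−eq3 (x²,y² cancel):
  -6.446·x + 12.898·y = 699.877175
  -119.690·x − 116.752·y = -1432.697300
det = -6.446·-116.752 − 12.898·-119.690 = 2296.345012
x = (699.877175·-116.752 − 12.898·-1432.697300) / 2296.345012 = -27.536424
y = (-6.446·-1432.697300 − 699.877175·-119.690) / 2296.345012 = 40.500650
|P − Q| = √((-27.536424 − -20.508)² + (40.500650 − -23.990)²) = 64.872511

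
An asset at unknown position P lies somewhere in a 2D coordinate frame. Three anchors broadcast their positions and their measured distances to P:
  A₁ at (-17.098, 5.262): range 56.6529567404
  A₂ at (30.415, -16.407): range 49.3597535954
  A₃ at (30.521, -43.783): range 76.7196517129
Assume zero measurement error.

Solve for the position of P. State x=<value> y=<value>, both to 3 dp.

x=32.348 y=32.915

eq1: (x + 17.098)² + (y − 5.262)² = 56.6529567404²
eq2: (x − 30.415)² + (y + 16.407)² = 49.3597535954²
eq3: (x − 30.521)² + (y + 43.783)² = 76.7196517129²
eq3−eq2, eq3−eq1 (x²,y² cancel):
  -0.212·x + 54.752·y = 1795.299028
  -95.238·x + 98.090·y = 147.895170
det = -0.212·98.090 − 54.752·-95.238 = 5193.675896
x = (1795.299028·98.090 − 54.752·147.895170) / 5193.675896 = 32.347672
y = (-0.212·147.895170 − 1795.299028·-95.238) / 5193.675896 = 32.914902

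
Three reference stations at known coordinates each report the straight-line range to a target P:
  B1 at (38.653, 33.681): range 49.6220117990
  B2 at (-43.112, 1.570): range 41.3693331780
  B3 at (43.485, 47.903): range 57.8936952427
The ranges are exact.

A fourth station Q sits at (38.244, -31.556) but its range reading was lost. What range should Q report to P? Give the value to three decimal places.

76.247

eq1: (x − 38.653)² + (y − 33.681)² = 49.6220117990²
eq2: (x + 43.112)² + (y − 1.570)² = 41.3693331780²
eq3: (x − 43.485)² + (y − 47.903)² = 57.8936952427²
eq2−eq3, eq2−eq1 (x²,y² cancel):
  173.194·x + 92.666·y = 684.274969
  163.530·x + 64.222·y = 16.432399
det = 173.194·64.222 − 92.666·163.530 = -4030.805912
x = (684.274969·64.222 − 92.666·16.432399) / -4030.805912 = -10.524640
y = (173.194·16.432399 − 684.274969·163.530) / -4030.805912 = 27.055010
|P − Q| = √((-10.524640 − 38.244)² + (27.055010 − -31.556)²) = 76.247169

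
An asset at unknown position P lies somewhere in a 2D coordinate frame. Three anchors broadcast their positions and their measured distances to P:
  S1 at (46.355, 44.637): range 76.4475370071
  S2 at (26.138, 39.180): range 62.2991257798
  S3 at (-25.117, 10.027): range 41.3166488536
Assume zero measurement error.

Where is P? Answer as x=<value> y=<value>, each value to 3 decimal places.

x=4.169 y=-19.117

eq1: (x − 46.355)² + (y − 44.637)² = 76.4475370071²
eq2: (x − 26.138)² + (y − 39.180)² = 62.2991257798²
eq3: (x + 25.117)² + (y − 10.027)² = 41.3166488536²
eq1−eq2, eq1−eq3 (x²,y² cancel):
  -40.434·x − 10.914·y = 40.064492
  -142.944·x − 69.220·y = 727.317066
det = -40.434·-69.220 − -10.914·-142.944 = 1238.750664
x = (40.064492·-69.220 − -10.914·727.317066) / 1238.750664 = 4.169261
y = (-40.434·727.317066 − 40.064492·-142.944) / 1238.750664 = -19.117132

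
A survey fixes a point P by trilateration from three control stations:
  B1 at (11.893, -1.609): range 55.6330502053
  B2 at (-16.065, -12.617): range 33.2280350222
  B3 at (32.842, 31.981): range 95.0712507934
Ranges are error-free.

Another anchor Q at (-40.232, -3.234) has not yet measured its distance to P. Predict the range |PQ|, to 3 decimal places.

eq1: (x − 11.893)² + (y + 1.609)² = 55.6330502053²
eq2: (x + 16.065)² + (y + 12.617)² = 33.2280350222²
eq3: (x − 32.842)² + (y − 31.981)² = 95.0712507934²
eq1−eq2, eq1−eq3 (x²,y² cancel):
  -55.916·x − 22.016·y = 2264.174548
  41.898·x + 67.180·y = -3986.157457
det = -55.916·67.180 − -22.016·41.898 = -2834.010512
x = (2264.174548·67.180 − -22.016·-3986.157457) / -2834.010512 = -22.705633
y = (-55.916·-3986.157457 − 2264.174548·41.898) / -2834.010512 = -45.174707
|P − Q| = √((-22.705633 − -40.232)² + (-45.174707 − -3.234)²) = 45.455434

45.455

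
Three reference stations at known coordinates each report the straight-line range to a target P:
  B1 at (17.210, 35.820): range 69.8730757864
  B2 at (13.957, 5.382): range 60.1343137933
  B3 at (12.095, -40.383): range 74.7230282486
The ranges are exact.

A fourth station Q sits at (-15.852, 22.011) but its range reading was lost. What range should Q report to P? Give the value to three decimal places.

eq1: (x − 17.210)² + (y − 35.820)² = 69.8730757864²
eq2: (x − 13.957)² + (y − 5.382)² = 60.1343137933²
eq3: (x − 12.095)² + (y + 40.383)² = 74.7230282486²
eq3−eq2, eq3−eq1 (x²,y² cancel):
  3.724·x + 91.530·y = 414.083314
  10.230·x + 152.406·y = 503.465017
det = 3.724·152.406 − 91.530·10.230 = -368.791956
x = (414.083314·152.406 − 91.530·503.465017) / -368.791956 = -46.168655
y = (3.724·503.465017 − 414.083314·10.230) / -368.791956 = 6.402441
|P − Q| = √((-46.168655 − -15.852)² + (6.402441 − 22.011)²) = 34.098779

34.099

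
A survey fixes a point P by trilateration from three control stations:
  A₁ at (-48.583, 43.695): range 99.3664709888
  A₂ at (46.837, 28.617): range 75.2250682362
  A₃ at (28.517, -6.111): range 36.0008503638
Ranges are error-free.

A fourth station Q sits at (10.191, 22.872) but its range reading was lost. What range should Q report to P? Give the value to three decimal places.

59.668

eq1: (x + 48.583)² + (y − 43.695)² = 99.3664709888²
eq2: (x − 46.837)² + (y − 28.617)² = 75.2250682362²
eq3: (x − 28.517)² + (y + 6.111)² = 36.0008503638²
eq2−eq1, eq2−eq3 (x²,y² cancel):
  -190.840·x + 30.156·y = -2957.961010
  -36.640·x − 69.456·y = 2200.676016
det = -190.840·-69.456 − 30.156·-36.640 = 14359.898880
x = (-2957.961010·-69.456 − 30.156·2200.676016) / 14359.898880 = 9.685622
y = (-190.840·2200.676016 − -2957.961010·-36.640) / 14359.898880 = -36.793901
|P − Q| = √((9.685622 − 10.191)² + (-36.793901 − 22.872)²) = 59.668042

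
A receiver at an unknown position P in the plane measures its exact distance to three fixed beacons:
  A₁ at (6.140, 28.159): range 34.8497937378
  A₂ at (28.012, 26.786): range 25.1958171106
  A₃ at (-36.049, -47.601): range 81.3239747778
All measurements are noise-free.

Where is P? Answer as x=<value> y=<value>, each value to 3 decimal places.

eq1: (x − 6.140)² + (y − 28.159)² = 34.8497937378²
eq2: (x − 28.012)² + (y − 26.786)² = 25.1958171106²
eq3: (x + 36.049)² + (y + 47.601)² = 81.3239747778²
eq2−eq1, eq2−eq3 (x²,y² cancel):
  -43.744·x + 2.746·y = -1251.211983
  -128.122·x − 148.774·y = -3915.536012
det = -43.744·-148.774 − 2.746·-128.122 = 6859.792868
x = (-1251.211983·-148.774 − 2.746·-3915.536012) / 6859.792868 = 28.703472
y = (-43.744·-3915.536012 − -1251.211983·-128.122) / 6859.792868 = 1.599673

x=28.703 y=1.600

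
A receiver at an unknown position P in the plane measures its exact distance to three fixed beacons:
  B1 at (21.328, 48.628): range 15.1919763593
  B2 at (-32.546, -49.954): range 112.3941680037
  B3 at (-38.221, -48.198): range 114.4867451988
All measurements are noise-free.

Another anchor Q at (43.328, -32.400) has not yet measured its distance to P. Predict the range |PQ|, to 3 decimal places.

eq1: (x − 21.328)² + (y − 48.628)² = 15.1919763593²
eq2: (x + 32.546)² + (y + 49.954)² = 112.3941680037²
eq3: (x + 38.221)² + (y + 48.198)² = 114.4867451988²
eq2−eq1, eq2−eq3 (x²,y² cancel):
  107.748·x + 197.164·y = 11666.574592
  -11.350·x + 3.512·y = -245.518012
det = 107.748·3.512 − 197.164·-11.350 = 2616.222376
x = (11666.574592·3.512 − 197.164·-245.518012) / 2616.222376 = 34.163886
y = (107.748·-245.518012 − 11666.574592·-11.350) / 2616.222376 = 40.501736
|P − Q| = √((34.163886 − 43.328)² + (40.501736 − -32.400)²) = 73.475466

73.475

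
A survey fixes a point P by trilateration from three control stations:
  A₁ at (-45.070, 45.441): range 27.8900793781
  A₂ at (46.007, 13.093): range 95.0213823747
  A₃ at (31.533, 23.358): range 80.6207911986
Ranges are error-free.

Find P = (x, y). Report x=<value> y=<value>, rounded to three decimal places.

eq1: (x + 45.070)² + (y − 45.441)² = 27.8900793781²
eq2: (x − 46.007)² + (y − 13.093)² = 95.0213823747²
eq3: (x − 31.533)² + (y − 23.358)² = 80.6207911986²
eq1−eq2, eq1−eq3 (x²,y² cancel):
  182.154·x − 64.696·y = -10059.325264
  153.206·x − 44.166·y = -8278.118574
det = 182.154·-44.166 − -64.696·153.206 = 1866.801812
x = (-10059.325264·-44.166 − -64.696·-8278.118574) / 1866.801812 = -48.896995
y = (182.154·-8278.118574 − -10059.325264·153.206) / 1866.801812 = 17.814733

x=-48.897 y=17.815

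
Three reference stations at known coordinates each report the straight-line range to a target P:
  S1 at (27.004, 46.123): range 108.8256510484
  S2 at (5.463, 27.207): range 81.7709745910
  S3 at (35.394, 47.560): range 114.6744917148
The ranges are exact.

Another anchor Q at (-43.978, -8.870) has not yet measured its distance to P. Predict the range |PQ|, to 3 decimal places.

eq1: (x − 27.004)² + (y − 46.123)² = 108.8256510484²
eq2: (x − 5.463)² + (y − 27.207)² = 81.7709745910²
eq3: (x − 35.394)² + (y − 47.560)² = 114.6744917148²
eq3−eq2, eq3−eq1 (x²,y² cancel):
  -59.862·x − 40.706·y = 3719.123146
  -16.780·x − 2.874·y = 649.075033
det = -59.862·-2.874 − -40.706·-16.780 = -511.003292
x = (3719.123146·-2.874 − -40.706·649.075033) / -511.003292 = -30.787450
y = (-59.862·649.075033 − 3719.123146·-16.780) / -511.003292 = -46.089638
|P − Q| = √((-30.787450 − -43.978)² + (-46.089638 − -8.870)²) = 39.487872

39.488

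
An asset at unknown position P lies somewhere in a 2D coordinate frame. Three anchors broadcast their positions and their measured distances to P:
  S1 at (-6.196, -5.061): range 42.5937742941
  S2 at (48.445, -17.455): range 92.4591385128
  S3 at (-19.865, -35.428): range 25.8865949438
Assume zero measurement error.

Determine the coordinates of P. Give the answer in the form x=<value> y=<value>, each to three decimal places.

x=-43.682 y=-25.286

eq1: (x + 6.196)² + (y + 5.061)² = 42.5937742941²
eq2: (x − 48.445)² + (y + 17.455)² = 92.4591385128²
eq3: (x + 19.865)² + (y + 35.428)² = 25.8865949438²
eq2−eq3, eq2−eq1 (x²,y² cancel):
  -136.620·x − 35.946·y = 6876.742856
  -109.282·x + 24.788·y = 4146.871773
det = -136.620·24.788 − -35.946·-109.282 = -7314.787332
x = (6876.742856·24.788 − -35.946·4146.871773) / -7314.787332 = -43.681947
y = (-136.620·4146.871773 − 6876.742856·-109.282) / -7314.787332 = -25.285573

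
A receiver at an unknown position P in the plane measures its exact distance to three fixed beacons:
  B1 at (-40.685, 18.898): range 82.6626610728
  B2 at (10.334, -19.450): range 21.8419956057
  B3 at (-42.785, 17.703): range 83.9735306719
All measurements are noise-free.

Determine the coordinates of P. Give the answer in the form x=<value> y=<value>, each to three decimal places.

eq1: (x + 40.685)² + (y − 18.898)² = 82.6626610728²
eq2: (x − 10.334)² + (y + 19.450)² = 21.8419956057²
eq3: (x + 42.785)² + (y − 17.703)² = 83.9735306719²
eq2−eq1, eq2−eq3 (x²,y² cancel):
  -102.038·x + 76.696·y = -4828.733191
  -106.238·x + 74.306·y = -4915.622703
det = -102.038·74.306 − 76.696·-106.238 = 565.994020
x = (-4828.733191·74.306 − 76.696·-4915.622703) / 565.994020 = 32.164210
y = (-102.038·-4915.622703 − -4828.733191·-106.238) / 565.994020 = -20.167434

x=32.164 y=-20.167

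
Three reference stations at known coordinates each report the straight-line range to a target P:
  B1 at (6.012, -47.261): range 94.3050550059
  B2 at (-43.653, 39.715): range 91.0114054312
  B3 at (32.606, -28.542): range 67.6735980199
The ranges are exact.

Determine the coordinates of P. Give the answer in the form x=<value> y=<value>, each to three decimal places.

x=47.332 y=37.510

eq1: (x − 6.012)² + (y + 47.261)² = 94.3050550059²
eq2: (x + 43.653)² + (y − 39.715)² = 91.0114054312²
eq3: (x − 32.606)² + (y + 28.542)² = 67.6735980199²
eq2−eq1, eq2−eq3 (x²,y² cancel):
  99.330·x − 173.952·y = -1823.486850
  152.518·x − 136.514·y = 2098.291416
det = 99.330·-136.514 − -173.952·152.518 = 12970.875516
x = (-1823.486850·-136.514 − -173.952·2098.291416) / 12970.875516 = 47.331691
y = (99.330·2098.291416 − -1823.486850·152.518) / 12970.875516 = 37.510024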